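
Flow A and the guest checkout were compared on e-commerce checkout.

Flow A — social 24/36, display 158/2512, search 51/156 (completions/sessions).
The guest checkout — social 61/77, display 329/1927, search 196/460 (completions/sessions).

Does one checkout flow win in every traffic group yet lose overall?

No

Social: Flow A 24/36 = 66.7%, the guest checkout 61/77 = 79.2% → the guest checkout
Display: Flow A 158/2512 = 6.3%, the guest checkout 329/1927 = 17.1% → the guest checkout
Search: Flow A 51/156 = 32.7%, the guest checkout 196/460 = 42.6% → the guest checkout
Overall: Flow A 233/2704 = 8.6%, the guest checkout 586/2464 = 23.8% → the guest checkout
The guest checkout wins overall and in every traffic group — no reversal.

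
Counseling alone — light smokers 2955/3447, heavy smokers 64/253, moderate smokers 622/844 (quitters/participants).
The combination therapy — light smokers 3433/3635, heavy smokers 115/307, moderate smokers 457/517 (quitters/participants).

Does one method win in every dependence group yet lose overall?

Light smokers: counseling alone 2955/3447 = 85.7%, the combination therapy 3433/3635 = 94.4% → the combination therapy
Heavy smokers: counseling alone 64/253 = 25.3%, the combination therapy 115/307 = 37.5% → the combination therapy
Moderate smokers: counseling alone 622/844 = 73.7%, the combination therapy 457/517 = 88.4% → the combination therapy
Overall: counseling alone 3641/4544 = 80.1%, the combination therapy 4005/4459 = 89.8% → the combination therapy
The combination therapy wins overall and in every dependence group — no reversal.

No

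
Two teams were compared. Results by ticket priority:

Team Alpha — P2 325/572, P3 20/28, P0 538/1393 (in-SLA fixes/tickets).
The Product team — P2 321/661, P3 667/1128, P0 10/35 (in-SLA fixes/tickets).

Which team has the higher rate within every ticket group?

Team Alpha

P2: Team Alpha 325/572 = 56.8%, the Product team 321/661 = 48.6% → Team Alpha
P3: Team Alpha 20/28 = 71.4%, the Product team 667/1128 = 59.1% → Team Alpha
P0: Team Alpha 538/1393 = 38.6%, the Product team 10/35 = 28.6% → Team Alpha
Team Alpha has the higher rate in all 3 groups.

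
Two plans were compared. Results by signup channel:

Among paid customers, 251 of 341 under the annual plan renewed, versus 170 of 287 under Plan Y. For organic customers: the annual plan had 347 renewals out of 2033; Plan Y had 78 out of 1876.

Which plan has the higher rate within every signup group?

Paid: the annual plan 251/341 = 73.6%, Plan Y 170/287 = 59.2% → the annual plan
Organic: the annual plan 347/2033 = 17.1%, Plan Y 78/1876 = 4.2% → the annual plan
The annual plan has the higher rate in both groups.

the annual plan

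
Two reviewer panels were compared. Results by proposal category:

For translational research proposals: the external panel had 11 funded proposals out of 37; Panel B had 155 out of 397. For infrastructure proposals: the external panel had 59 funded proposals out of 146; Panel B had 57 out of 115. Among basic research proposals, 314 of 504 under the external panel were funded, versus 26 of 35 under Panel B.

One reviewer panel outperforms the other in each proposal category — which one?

Panel B

Translational research: the external panel 11/37 = 29.7%, Panel B 155/397 = 39.0% → Panel B
Infrastructure: the external panel 59/146 = 40.4%, Panel B 57/115 = 49.6% → Panel B
Basic research: the external panel 314/504 = 62.3%, Panel B 26/35 = 74.3% → Panel B
Panel B has the higher rate in all 3 groups.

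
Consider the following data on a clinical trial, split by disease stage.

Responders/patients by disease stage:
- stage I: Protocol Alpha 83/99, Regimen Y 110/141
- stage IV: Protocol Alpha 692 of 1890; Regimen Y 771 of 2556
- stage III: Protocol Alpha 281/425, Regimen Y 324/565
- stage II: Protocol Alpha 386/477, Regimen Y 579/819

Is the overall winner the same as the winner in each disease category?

Yes

Stage I: Protocol Alpha 83/99 = 83.8%, Regimen Y 110/141 = 78.0% → Protocol Alpha
Stage IV: Protocol Alpha 692/1890 = 36.6%, Regimen Y 771/2556 = 30.2% → Protocol Alpha
Stage III: Protocol Alpha 281/425 = 66.1%, Regimen Y 324/565 = 57.3% → Protocol Alpha
Stage II: Protocol Alpha 386/477 = 80.9%, Regimen Y 579/819 = 70.7% → Protocol Alpha
Overall: Protocol Alpha 1442/2891 = 49.9%, Regimen Y 1784/4081 = 43.7% → Protocol Alpha
Protocol Alpha wins overall and in every disease group — no reversal.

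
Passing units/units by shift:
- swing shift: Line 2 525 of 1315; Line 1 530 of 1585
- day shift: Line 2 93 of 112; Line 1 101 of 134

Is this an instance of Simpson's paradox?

No

Swing shift: Line 2 525/1315 = 39.9%, Line 1 530/1585 = 33.4% → Line 2
Day shift: Line 2 93/112 = 83.0%, Line 1 101/134 = 75.4% → Line 2
Overall: Line 2 618/1427 = 43.3%, Line 1 631/1719 = 36.7% → Line 2
Line 2 wins overall and in every shift group — no reversal.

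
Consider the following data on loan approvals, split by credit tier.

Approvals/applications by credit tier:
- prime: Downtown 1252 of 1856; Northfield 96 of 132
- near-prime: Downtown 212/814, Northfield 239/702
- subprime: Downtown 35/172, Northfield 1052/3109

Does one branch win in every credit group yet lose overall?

Prime: Downtown 1252/1856 = 67.5%, Northfield 96/132 = 72.7% → Northfield
Near-prime: Downtown 212/814 = 26.0%, Northfield 239/702 = 34.0% → Northfield
Subprime: Downtown 35/172 = 20.3%, Northfield 1052/3109 = 33.8% → Northfield
Overall: Downtown 1499/2842 = 52.7%, Northfield 1387/3943 = 35.2% → Downtown
Northfield wins each credit group but Downtown wins overall — the comparison reverses. Northfield's applications skew toward subprime, which has a lower base rate.

Yes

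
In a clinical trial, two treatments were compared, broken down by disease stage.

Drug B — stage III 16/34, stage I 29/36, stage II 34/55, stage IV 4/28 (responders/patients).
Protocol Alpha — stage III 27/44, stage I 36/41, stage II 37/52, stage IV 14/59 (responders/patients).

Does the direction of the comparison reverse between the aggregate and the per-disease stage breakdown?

Stage III: Drug B 16/34 = 47.1%, Protocol Alpha 27/44 = 61.4% → Protocol Alpha
Stage I: Drug B 29/36 = 80.6%, Protocol Alpha 36/41 = 87.8% → Protocol Alpha
Stage II: Drug B 34/55 = 61.8%, Protocol Alpha 37/52 = 71.2% → Protocol Alpha
Stage IV: Drug B 4/28 = 14.3%, Protocol Alpha 14/59 = 23.7% → Protocol Alpha
Overall: Drug B 83/153 = 54.2%, Protocol Alpha 114/196 = 58.2% → Protocol Alpha
Protocol Alpha wins overall and in every disease group — no reversal.

No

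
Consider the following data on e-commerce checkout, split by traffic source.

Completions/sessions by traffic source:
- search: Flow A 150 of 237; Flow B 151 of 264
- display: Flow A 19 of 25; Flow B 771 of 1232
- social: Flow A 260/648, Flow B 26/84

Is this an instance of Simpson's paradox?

Search: Flow A 150/237 = 63.3%, Flow B 151/264 = 57.2% → Flow A
Display: Flow A 19/25 = 76.0%, Flow B 771/1232 = 62.6% → Flow A
Social: Flow A 260/648 = 40.1%, Flow B 26/84 = 31.0% → Flow A
Overall: Flow A 429/910 = 47.1%, Flow B 948/1580 = 60.0% → Flow B
Flow A wins each traffic group but Flow B wins overall — the comparison reverses. Flow A's sessions skew toward social, which has a lower base rate.

Yes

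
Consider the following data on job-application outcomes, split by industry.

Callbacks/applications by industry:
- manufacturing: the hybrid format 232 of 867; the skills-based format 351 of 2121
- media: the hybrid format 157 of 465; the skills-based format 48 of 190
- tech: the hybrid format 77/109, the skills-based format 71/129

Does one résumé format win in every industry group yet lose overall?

No

Manufacturing: the hybrid format 232/867 = 26.8%, the skills-based format 351/2121 = 16.5% → the hybrid format
Media: the hybrid format 157/465 = 33.8%, the skills-based format 48/190 = 25.3% → the hybrid format
Tech: the hybrid format 77/109 = 70.6%, the skills-based format 71/129 = 55.0% → the hybrid format
Overall: the hybrid format 466/1441 = 32.3%, the skills-based format 470/2440 = 19.3% → the hybrid format
The hybrid format wins overall and in every industry group — no reversal.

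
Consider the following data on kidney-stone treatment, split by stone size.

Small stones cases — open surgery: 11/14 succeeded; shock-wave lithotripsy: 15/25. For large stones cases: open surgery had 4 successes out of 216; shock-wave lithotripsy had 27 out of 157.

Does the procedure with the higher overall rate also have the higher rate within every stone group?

No

Small stones: open surgery 11/14 = 78.6%, shock-wave lithotripsy 15/25 = 60.0% → open surgery
Large stones: open surgery 4/216 = 1.9%, shock-wave lithotripsy 27/157 = 17.2% → shock-wave lithotripsy
Overall: open surgery 15/230 = 6.5%, shock-wave lithotripsy 42/182 = 23.1% → shock-wave lithotripsy
Neither sweeps: open surgery wins 1 of 2 groups, shock-wave lithotripsy wins 1. Shock-wave lithotripsy wins overall but not every group — no Simpson reversal.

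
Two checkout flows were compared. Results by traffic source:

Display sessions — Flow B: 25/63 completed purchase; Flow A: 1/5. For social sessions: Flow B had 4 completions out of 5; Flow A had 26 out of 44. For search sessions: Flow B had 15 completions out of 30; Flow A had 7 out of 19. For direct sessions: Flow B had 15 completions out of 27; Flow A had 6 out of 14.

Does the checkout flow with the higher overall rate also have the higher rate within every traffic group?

No

Display: Flow B 25/63 = 39.7%, Flow A 1/5 = 20.0% → Flow B
Social: Flow B 4/5 = 80.0%, Flow A 26/44 = 59.1% → Flow B
Search: Flow B 15/30 = 50.0%, Flow A 7/19 = 36.8% → Flow B
Direct: Flow B 15/27 = 55.6%, Flow A 6/14 = 42.9% → Flow B
Overall: Flow B 59/125 = 47.2%, Flow A 40/82 = 48.8% → Flow A
Flow B wins each traffic group but Flow A wins overall — the comparison reverses. Flow B's sessions skew toward display, which has a lower base rate.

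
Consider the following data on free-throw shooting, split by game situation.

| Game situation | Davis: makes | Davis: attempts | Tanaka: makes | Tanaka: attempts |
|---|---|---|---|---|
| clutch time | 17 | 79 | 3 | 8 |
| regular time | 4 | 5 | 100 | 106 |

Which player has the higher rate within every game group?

Tanaka

Clutch time: Davis 17/79 = 21.5%, Tanaka 3/8 = 37.5% → Tanaka
Regular time: Davis 4/5 = 80.0%, Tanaka 100/106 = 94.3% → Tanaka
Tanaka has the higher rate in both groups.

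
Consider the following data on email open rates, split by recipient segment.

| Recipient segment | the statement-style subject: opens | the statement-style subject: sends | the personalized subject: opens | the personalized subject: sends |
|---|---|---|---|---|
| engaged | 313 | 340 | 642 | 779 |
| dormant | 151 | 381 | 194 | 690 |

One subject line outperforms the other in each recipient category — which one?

Engaged: the statement-style subject 313/340 = 92.1%, the personalized subject 642/779 = 82.4% → the statement-style subject
Dormant: the statement-style subject 151/381 = 39.6%, the personalized subject 194/690 = 28.1% → the statement-style subject
The statement-style subject has the higher rate in both groups.

the statement-style subject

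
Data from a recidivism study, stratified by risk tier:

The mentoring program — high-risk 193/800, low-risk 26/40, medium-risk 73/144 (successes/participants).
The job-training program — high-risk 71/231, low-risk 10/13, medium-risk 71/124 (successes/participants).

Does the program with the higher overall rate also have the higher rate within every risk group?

High-risk: the mentoring program 193/800 = 24.1%, the job-training program 71/231 = 30.7% → the job-training program
Low-risk: the mentoring program 26/40 = 65.0%, the job-training program 10/13 = 76.9% → the job-training program
Medium-risk: the mentoring program 73/144 = 50.7%, the job-training program 71/124 = 57.3% → the job-training program
Overall: the mentoring program 292/984 = 29.7%, the job-training program 152/368 = 41.3% → the job-training program
The job-training program wins overall and in every risk group — no reversal.

Yes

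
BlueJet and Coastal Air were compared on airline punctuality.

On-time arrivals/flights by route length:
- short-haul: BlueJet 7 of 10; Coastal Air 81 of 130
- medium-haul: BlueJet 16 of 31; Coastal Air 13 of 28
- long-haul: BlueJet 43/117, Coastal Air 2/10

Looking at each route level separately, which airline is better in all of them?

Short-haul: BlueJet 7/10 = 70.0%, Coastal Air 81/130 = 62.3% → BlueJet
Medium-haul: BlueJet 16/31 = 51.6%, Coastal Air 13/28 = 46.4% → BlueJet
Long-haul: BlueJet 43/117 = 36.8%, Coastal Air 2/10 = 20.0% → BlueJet
BlueJet has the higher rate in all 3 groups.

BlueJet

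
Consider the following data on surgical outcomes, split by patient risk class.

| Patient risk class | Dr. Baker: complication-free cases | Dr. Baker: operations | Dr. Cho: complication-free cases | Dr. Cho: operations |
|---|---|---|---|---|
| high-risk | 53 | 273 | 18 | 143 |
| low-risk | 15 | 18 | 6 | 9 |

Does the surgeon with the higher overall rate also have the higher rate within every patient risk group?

Yes

High-risk: Dr. Baker 53/273 = 19.4%, Dr. Cho 18/143 = 12.6% → Dr. Baker
Low-risk: Dr. Baker 15/18 = 83.3%, Dr. Cho 6/9 = 66.7% → Dr. Baker
Overall: Dr. Baker 68/291 = 23.4%, Dr. Cho 24/152 = 15.8% → Dr. Baker
Dr. Baker wins overall and in every patient risk group — no reversal.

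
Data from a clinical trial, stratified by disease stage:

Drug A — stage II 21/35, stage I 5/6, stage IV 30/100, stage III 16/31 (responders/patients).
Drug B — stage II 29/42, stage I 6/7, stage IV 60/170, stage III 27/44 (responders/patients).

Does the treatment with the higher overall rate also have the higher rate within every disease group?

Stage II: Drug A 21/35 = 60.0%, Drug B 29/42 = 69.0% → Drug B
Stage I: Drug A 5/6 = 83.3%, Drug B 6/7 = 85.7% → Drug B
Stage IV: Drug A 30/100 = 30.0%, Drug B 60/170 = 35.3% → Drug B
Stage III: Drug A 16/31 = 51.6%, Drug B 27/44 = 61.4% → Drug B
Overall: Drug A 72/172 = 41.9%, Drug B 122/263 = 46.4% → Drug B
Drug B wins overall and in every disease group — no reversal.

Yes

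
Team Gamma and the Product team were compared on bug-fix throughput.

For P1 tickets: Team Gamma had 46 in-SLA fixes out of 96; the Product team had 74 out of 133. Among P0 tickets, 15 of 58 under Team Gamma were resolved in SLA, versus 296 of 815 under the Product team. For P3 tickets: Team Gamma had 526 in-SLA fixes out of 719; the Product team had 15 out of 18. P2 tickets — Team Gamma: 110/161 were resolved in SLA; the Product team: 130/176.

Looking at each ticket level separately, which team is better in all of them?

P1: Team Gamma 46/96 = 47.9%, the Product team 74/133 = 55.6% → the Product team
P0: Team Gamma 15/58 = 25.9%, the Product team 296/815 = 36.3% → the Product team
P3: Team Gamma 526/719 = 73.2%, the Product team 15/18 = 83.3% → the Product team
P2: Team Gamma 110/161 = 68.3%, the Product team 130/176 = 73.9% → the Product team
The Product team has the higher rate in all 4 groups.

the Product team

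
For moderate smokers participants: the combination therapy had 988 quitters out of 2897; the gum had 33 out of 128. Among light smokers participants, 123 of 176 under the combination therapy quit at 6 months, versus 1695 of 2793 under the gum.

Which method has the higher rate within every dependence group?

the combination therapy

Moderate smokers: the combination therapy 988/2897 = 34.1%, the gum 33/128 = 25.8% → the combination therapy
Light smokers: the combination therapy 123/176 = 69.9%, the gum 1695/2793 = 60.7% → the combination therapy
The combination therapy has the higher rate in both groups.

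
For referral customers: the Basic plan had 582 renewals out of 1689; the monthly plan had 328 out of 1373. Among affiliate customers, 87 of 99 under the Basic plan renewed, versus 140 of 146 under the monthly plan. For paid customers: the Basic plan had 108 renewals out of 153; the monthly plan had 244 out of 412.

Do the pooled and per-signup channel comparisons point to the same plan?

No

Referral: the Basic plan 582/1689 = 34.5%, the monthly plan 328/1373 = 23.9% → the Basic plan
Affiliate: the Basic plan 87/99 = 87.9%, the monthly plan 140/146 = 95.9% → the monthly plan
Paid: the Basic plan 108/153 = 70.6%, the monthly plan 244/412 = 59.2% → the Basic plan
Overall: the Basic plan 777/1941 = 40.0%, the monthly plan 712/1931 = 36.9% → the Basic plan
Neither sweeps: the Basic plan wins 2 of 3 groups, the monthly plan wins 1. The Basic plan wins overall but not every group — no Simpson reversal.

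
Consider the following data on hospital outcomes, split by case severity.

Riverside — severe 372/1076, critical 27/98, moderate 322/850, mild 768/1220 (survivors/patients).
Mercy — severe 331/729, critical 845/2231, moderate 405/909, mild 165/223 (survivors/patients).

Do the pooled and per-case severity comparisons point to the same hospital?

No

Severe: Riverside 372/1076 = 34.6%, Mercy 331/729 = 45.4% → Mercy
Critical: Riverside 27/98 = 27.6%, Mercy 845/2231 = 37.9% → Mercy
Moderate: Riverside 322/850 = 37.9%, Mercy 405/909 = 44.6% → Mercy
Mild: Riverside 768/1220 = 63.0%, Mercy 165/223 = 74.0% → Mercy
Overall: Riverside 1489/3244 = 45.9%, Mercy 1746/4092 = 42.7% → Riverside
Mercy wins each case group but Riverside wins overall — the comparison reverses. Mercy's patients skew toward critical, which has a lower base rate.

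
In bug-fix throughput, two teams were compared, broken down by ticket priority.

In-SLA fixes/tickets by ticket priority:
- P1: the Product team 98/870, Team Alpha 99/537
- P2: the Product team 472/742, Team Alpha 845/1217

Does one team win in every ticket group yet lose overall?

P1: the Product team 98/870 = 11.3%, Team Alpha 99/537 = 18.4% → Team Alpha
P2: the Product team 472/742 = 63.6%, Team Alpha 845/1217 = 69.4% → Team Alpha
Overall: the Product team 570/1612 = 35.4%, Team Alpha 944/1754 = 53.8% → Team Alpha
Team Alpha wins overall and in every ticket group — no reversal.

No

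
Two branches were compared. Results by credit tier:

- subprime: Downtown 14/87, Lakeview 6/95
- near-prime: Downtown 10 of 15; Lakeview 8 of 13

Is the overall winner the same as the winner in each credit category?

Yes

Subprime: Downtown 14/87 = 16.1%, Lakeview 6/95 = 6.3% → Downtown
Near-prime: Downtown 10/15 = 66.7%, Lakeview 8/13 = 61.5% → Downtown
Overall: Downtown 24/102 = 23.5%, Lakeview 14/108 = 13.0% → Downtown
Downtown wins overall and in every credit group — no reversal.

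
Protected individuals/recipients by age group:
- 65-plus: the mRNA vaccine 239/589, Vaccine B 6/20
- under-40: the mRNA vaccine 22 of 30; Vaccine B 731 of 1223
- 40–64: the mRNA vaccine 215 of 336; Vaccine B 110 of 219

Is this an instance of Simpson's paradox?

65-plus: the mRNA vaccine 239/589 = 40.6%, Vaccine B 6/20 = 30.0% → the mRNA vaccine
Under-40: the mRNA vaccine 22/30 = 73.3%, Vaccine B 731/1223 = 59.8% → the mRNA vaccine
40–64: the mRNA vaccine 215/336 = 64.0%, Vaccine B 110/219 = 50.2% → the mRNA vaccine
Overall: the mRNA vaccine 476/955 = 49.8%, Vaccine B 847/1462 = 57.9% → Vaccine B
The mRNA vaccine wins each age group but Vaccine B wins overall — the comparison reverses. The mRNA vaccine's recipients skew toward 65-plus, which has a lower base rate.

Yes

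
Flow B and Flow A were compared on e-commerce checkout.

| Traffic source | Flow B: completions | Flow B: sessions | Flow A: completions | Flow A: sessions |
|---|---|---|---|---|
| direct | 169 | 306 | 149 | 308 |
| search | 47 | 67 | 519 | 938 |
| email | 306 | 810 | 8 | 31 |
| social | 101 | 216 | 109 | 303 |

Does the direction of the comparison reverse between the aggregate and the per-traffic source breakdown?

Yes

Direct: Flow B 169/306 = 55.2%, Flow A 149/308 = 48.4% → Flow B
Search: Flow B 47/67 = 70.1%, Flow A 519/938 = 55.3% → Flow B
Email: Flow B 306/810 = 37.8%, Flow A 8/31 = 25.8% → Flow B
Social: Flow B 101/216 = 46.8%, Flow A 109/303 = 36.0% → Flow B
Overall: Flow B 623/1399 = 44.5%, Flow A 785/1580 = 49.7% → Flow A
Flow B wins each traffic group but Flow A wins overall — the comparison reverses. Flow B's sessions skew toward email, which has a lower base rate.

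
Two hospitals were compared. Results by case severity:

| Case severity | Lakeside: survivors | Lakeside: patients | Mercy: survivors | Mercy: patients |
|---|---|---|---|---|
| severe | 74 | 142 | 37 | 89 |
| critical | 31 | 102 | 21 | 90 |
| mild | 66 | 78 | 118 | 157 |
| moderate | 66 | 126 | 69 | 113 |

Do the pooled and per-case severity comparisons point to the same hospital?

Severe: Lakeside 74/142 = 52.1%, Mercy 37/89 = 41.6% → Lakeside
Critical: Lakeside 31/102 = 30.4%, Mercy 21/90 = 23.3% → Lakeside
Mild: Lakeside 66/78 = 84.6%, Mercy 118/157 = 75.2% → Lakeside
Moderate: Lakeside 66/126 = 52.4%, Mercy 69/113 = 61.1% → Mercy
Overall: Lakeside 237/448 = 52.9%, Mercy 245/449 = 54.6% → Mercy
Neither sweeps: Lakeside wins 3 of 4 groups, Mercy wins 1. Mercy wins overall but not every group — no Simpson reversal.

No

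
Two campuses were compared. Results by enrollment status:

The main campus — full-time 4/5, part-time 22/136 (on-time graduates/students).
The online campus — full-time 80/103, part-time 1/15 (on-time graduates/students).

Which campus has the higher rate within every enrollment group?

the main campus

Full-time: the main campus 4/5 = 80.0%, the online campus 80/103 = 77.7% → the main campus
Part-time: the main campus 22/136 = 16.2%, the online campus 1/15 = 6.7% → the main campus
The main campus has the higher rate in both groups.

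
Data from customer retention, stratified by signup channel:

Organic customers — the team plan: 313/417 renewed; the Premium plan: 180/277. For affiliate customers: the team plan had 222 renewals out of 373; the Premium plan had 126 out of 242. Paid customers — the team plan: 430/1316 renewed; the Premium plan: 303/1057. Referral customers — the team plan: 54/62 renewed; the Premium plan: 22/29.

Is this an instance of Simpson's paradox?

No

Organic: the team plan 313/417 = 75.1%, the Premium plan 180/277 = 65.0% → the team plan
Affiliate: the team plan 222/373 = 59.5%, the Premium plan 126/242 = 52.1% → the team plan
Paid: the team plan 430/1316 = 32.7%, the Premium plan 303/1057 = 28.7% → the team plan
Referral: the team plan 54/62 = 87.1%, the Premium plan 22/29 = 75.9% → the team plan
Overall: the team plan 1019/2168 = 47.0%, the Premium plan 631/1605 = 39.3% → the team plan
The team plan wins overall and in every signup group — no reversal.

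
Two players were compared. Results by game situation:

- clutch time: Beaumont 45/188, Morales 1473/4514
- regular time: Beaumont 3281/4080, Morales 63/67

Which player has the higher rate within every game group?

Morales

Clutch time: Beaumont 45/188 = 23.9%, Morales 1473/4514 = 32.6% → Morales
Regular time: Beaumont 3281/4080 = 80.4%, Morales 63/67 = 94.0% → Morales
Morales has the higher rate in both groups.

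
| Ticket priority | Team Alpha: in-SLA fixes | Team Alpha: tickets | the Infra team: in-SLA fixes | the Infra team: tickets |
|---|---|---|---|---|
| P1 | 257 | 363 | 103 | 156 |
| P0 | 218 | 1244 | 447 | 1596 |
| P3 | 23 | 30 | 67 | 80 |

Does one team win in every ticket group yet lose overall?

No

P1: Team Alpha 257/363 = 70.8%, the Infra team 103/156 = 66.0% → Team Alpha
P0: Team Alpha 218/1244 = 17.5%, the Infra team 447/1596 = 28.0% → the Infra team
P3: Team Alpha 23/30 = 76.7%, the Infra team 67/80 = 83.8% → the Infra team
Overall: Team Alpha 498/1637 = 30.4%, the Infra team 617/1832 = 33.7% → the Infra team
Neither sweeps: Team Alpha wins 1 of 3 groups, the Infra team wins 2. The Infra team wins overall but not every group — no Simpson reversal.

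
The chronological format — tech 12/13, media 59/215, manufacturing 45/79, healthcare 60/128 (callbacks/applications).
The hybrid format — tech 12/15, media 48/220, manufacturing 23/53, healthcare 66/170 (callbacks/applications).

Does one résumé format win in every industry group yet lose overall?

Tech: the chronological format 12/13 = 92.3%, the hybrid format 12/15 = 80.0% → the chronological format
Media: the chronological format 59/215 = 27.4%, the hybrid format 48/220 = 21.8% → the chronological format
Manufacturing: the chronological format 45/79 = 57.0%, the hybrid format 23/53 = 43.4% → the chronological format
Healthcare: the chronological format 60/128 = 46.9%, the hybrid format 66/170 = 38.8% → the chronological format
Overall: the chronological format 176/435 = 40.5%, the hybrid format 149/458 = 32.5% → the chronological format
The chronological format wins overall and in every industry group — no reversal.

No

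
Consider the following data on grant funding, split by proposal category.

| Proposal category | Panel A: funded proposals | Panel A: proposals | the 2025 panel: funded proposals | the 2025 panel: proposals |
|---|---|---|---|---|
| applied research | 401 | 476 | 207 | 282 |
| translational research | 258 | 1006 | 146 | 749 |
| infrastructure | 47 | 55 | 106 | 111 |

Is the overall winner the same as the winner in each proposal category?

No

Applied research: Panel A 401/476 = 84.2%, the 2025 panel 207/282 = 73.4% → Panel A
Translational research: Panel A 258/1006 = 25.6%, the 2025 panel 146/749 = 19.5% → Panel A
Infrastructure: Panel A 47/55 = 85.5%, the 2025 panel 106/111 = 95.5% → the 2025 panel
Overall: Panel A 706/1537 = 45.9%, the 2025 panel 459/1142 = 40.2% → Panel A
Neither sweeps: Panel A wins 2 of 3 groups, the 2025 panel wins 1. Panel A wins overall but not every group — no Simpson reversal.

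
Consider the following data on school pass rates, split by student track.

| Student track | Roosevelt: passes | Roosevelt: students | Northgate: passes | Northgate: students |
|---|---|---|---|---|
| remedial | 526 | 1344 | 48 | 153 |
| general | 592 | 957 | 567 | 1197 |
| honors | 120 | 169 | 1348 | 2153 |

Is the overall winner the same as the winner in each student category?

No

Remedial: Roosevelt 526/1344 = 39.1%, Northgate 48/153 = 31.4% → Roosevelt
General: Roosevelt 592/957 = 61.9%, Northgate 567/1197 = 47.4% → Roosevelt
Honors: Roosevelt 120/169 = 71.0%, Northgate 1348/2153 = 62.6% → Roosevelt
Overall: Roosevelt 1238/2470 = 50.1%, Northgate 1963/3503 = 56.0% → Northgate
Roosevelt wins each student group but Northgate wins overall — the comparison reverses. Roosevelt's students skew toward remedial, which has a lower base rate.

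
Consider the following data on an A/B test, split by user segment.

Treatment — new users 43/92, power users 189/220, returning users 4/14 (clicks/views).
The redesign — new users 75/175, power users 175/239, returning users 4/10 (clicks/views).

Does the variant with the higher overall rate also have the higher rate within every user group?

No

New users: Treatment 43/92 = 46.7%, the redesign 75/175 = 42.9% → Treatment
Power users: Treatment 189/220 = 85.9%, the redesign 175/239 = 73.2% → Treatment
Returning users: Treatment 4/14 = 28.6%, the redesign 4/10 = 40.0% → the redesign
Overall: Treatment 236/326 = 72.4%, the redesign 254/424 = 59.9% → Treatment
Neither sweeps: Treatment wins 2 of 3 groups, the redesign wins 1. Treatment wins overall but not every group — no Simpson reversal.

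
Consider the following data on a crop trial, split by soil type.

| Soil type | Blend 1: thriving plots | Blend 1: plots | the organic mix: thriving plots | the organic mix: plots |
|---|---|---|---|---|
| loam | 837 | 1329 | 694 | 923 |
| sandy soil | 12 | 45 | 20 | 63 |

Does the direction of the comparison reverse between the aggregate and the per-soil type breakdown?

No

Loam: Blend 1 837/1329 = 63.0%, the organic mix 694/923 = 75.2% → the organic mix
Sandy soil: Blend 1 12/45 = 26.7%, the organic mix 20/63 = 31.7% → the organic mix
Overall: Blend 1 849/1374 = 61.8%, the organic mix 714/986 = 72.4% → the organic mix
The organic mix wins overall and in every soil group — no reversal.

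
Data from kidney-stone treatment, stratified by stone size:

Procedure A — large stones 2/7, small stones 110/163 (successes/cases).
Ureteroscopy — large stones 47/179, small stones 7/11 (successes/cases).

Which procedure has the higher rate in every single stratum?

Procedure A

Large stones: Procedure A 2/7 = 28.6%, ureteroscopy 47/179 = 26.3% → Procedure A
Small stones: Procedure A 110/163 = 67.5%, ureteroscopy 7/11 = 63.6% → Procedure A
Procedure A has the higher rate in both groups.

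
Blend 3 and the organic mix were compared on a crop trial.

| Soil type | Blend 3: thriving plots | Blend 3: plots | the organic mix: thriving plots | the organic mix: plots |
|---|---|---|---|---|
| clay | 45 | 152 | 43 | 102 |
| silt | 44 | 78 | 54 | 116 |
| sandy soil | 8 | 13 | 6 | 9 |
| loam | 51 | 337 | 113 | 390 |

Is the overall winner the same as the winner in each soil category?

Clay: Blend 3 45/152 = 29.6%, the organic mix 43/102 = 42.2% → the organic mix
Silt: Blend 3 44/78 = 56.4%, the organic mix 54/116 = 46.6% → Blend 3
Sandy soil: Blend 3 8/13 = 61.5%, the organic mix 6/9 = 66.7% → the organic mix
Loam: Blend 3 51/337 = 15.1%, the organic mix 113/390 = 29.0% → the organic mix
Overall: Blend 3 148/580 = 25.5%, the organic mix 216/617 = 35.0% → the organic mix
Neither sweeps: Blend 3 wins 1 of 4 groups, the organic mix wins 3. The organic mix wins overall but not every group — no Simpson reversal.

No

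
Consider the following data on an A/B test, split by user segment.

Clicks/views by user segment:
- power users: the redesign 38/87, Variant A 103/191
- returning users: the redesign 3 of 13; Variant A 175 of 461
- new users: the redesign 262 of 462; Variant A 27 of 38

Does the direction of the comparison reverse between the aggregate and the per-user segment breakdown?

Power users: the redesign 38/87 = 43.7%, Variant A 103/191 = 53.9% → Variant A
Returning users: the redesign 3/13 = 23.1%, Variant A 175/461 = 38.0% → Variant A
New users: the redesign 262/462 = 56.7%, Variant A 27/38 = 71.1% → Variant A
Overall: the redesign 303/562 = 53.9%, Variant A 305/690 = 44.2% → the redesign
Variant A wins each user group but the redesign wins overall — the comparison reverses. Variant A's views skew toward returning users, which has a lower base rate.

Yes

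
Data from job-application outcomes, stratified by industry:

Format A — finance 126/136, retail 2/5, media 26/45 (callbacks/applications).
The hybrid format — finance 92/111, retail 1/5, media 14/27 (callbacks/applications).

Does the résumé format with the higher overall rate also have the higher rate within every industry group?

Yes

Finance: Format A 126/136 = 92.6%, the hybrid format 92/111 = 82.9% → Format A
Retail: Format A 2/5 = 40.0%, the hybrid format 1/5 = 20.0% → Format A
Media: Format A 26/45 = 57.8%, the hybrid format 14/27 = 51.9% → Format A
Overall: Format A 154/186 = 82.8%, the hybrid format 107/143 = 74.8% → Format A
Format A wins overall and in every industry group — no reversal.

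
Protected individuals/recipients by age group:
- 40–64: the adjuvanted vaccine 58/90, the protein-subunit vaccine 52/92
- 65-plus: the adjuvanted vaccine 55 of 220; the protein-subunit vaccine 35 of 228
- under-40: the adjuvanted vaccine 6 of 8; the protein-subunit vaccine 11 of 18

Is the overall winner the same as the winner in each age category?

Yes

40–64: the adjuvanted vaccine 58/90 = 64.4%, the protein-subunit vaccine 52/92 = 56.5% → the adjuvanted vaccine
65-plus: the adjuvanted vaccine 55/220 = 25.0%, the protein-subunit vaccine 35/228 = 15.4% → the adjuvanted vaccine
Under-40: the adjuvanted vaccine 6/8 = 75.0%, the protein-subunit vaccine 11/18 = 61.1% → the adjuvanted vaccine
Overall: the adjuvanted vaccine 119/318 = 37.4%, the protein-subunit vaccine 98/338 = 29.0% → the adjuvanted vaccine
The adjuvanted vaccine wins overall and in every age group — no reversal.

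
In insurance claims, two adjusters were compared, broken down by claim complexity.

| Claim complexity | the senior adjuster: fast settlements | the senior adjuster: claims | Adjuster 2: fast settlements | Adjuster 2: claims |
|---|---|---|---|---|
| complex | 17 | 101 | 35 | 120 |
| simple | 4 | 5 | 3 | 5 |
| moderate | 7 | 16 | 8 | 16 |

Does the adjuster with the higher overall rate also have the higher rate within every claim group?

No

Complex: the senior adjuster 17/101 = 16.8%, Adjuster 2 35/120 = 29.2% → Adjuster 2
Simple: the senior adjuster 4/5 = 80.0%, Adjuster 2 3/5 = 60.0% → the senior adjuster
Moderate: the senior adjuster 7/16 = 43.8%, Adjuster 2 8/16 = 50.0% → Adjuster 2
Overall: the senior adjuster 28/122 = 23.0%, Adjuster 2 46/141 = 32.6% → Adjuster 2
Neither sweeps: the senior adjuster wins 1 of 3 groups, Adjuster 2 wins 2. Adjuster 2 wins overall but not every group — no Simpson reversal.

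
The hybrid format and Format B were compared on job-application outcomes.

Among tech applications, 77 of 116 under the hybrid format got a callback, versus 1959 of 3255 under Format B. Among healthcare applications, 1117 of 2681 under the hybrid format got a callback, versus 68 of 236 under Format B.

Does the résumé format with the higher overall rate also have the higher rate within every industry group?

Tech: the hybrid format 77/116 = 66.4%, Format B 1959/3255 = 60.2% → the hybrid format
Healthcare: the hybrid format 1117/2681 = 41.7%, Format B 68/236 = 28.8% → the hybrid format
Overall: the hybrid format 1194/2797 = 42.7%, Format B 2027/3491 = 58.1% → Format B
The hybrid format wins each industry group but Format B wins overall — the comparison reverses. The hybrid format's applications skew toward healthcare, which has a lower base rate.

No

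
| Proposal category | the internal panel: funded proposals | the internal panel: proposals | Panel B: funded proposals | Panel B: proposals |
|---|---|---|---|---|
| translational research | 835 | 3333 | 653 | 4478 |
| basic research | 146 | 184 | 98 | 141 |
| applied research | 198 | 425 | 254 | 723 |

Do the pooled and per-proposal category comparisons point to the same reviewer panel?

Yes

Translational research: the internal panel 835/3333 = 25.1%, Panel B 653/4478 = 14.6% → the internal panel
Basic research: the internal panel 146/184 = 79.3%, Panel B 98/141 = 69.5% → the internal panel
Applied research: the internal panel 198/425 = 46.6%, Panel B 254/723 = 35.1% → the internal panel
Overall: the internal panel 1179/3942 = 29.9%, Panel B 1005/5342 = 18.8% → the internal panel
The internal panel wins overall and in every proposal group — no reversal.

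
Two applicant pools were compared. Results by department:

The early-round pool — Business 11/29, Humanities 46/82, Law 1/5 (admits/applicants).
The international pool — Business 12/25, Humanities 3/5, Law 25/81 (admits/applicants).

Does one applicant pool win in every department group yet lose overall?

Business: the early-round pool 11/29 = 37.9%, the international pool 12/25 = 48.0% → the international pool
Humanities: the early-round pool 46/82 = 56.1%, the international pool 3/5 = 60.0% → the international pool
Law: the early-round pool 1/5 = 20.0%, the international pool 25/81 = 30.9% → the international pool
Overall: the early-round pool 58/116 = 50.0%, the international pool 40/111 = 36.0% → the early-round pool
The international pool wins each department group but the early-round pool wins overall — the comparison reverses. The international pool's applicants skew toward Law, which has a lower base rate.

Yes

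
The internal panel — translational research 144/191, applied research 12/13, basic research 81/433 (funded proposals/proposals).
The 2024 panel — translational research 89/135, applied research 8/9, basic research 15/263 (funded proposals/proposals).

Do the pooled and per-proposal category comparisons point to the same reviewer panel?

Yes

Translational research: the internal panel 144/191 = 75.4%, the 2024 panel 89/135 = 65.9% → the internal panel
Applied research: the internal panel 12/13 = 92.3%, the 2024 panel 8/9 = 88.9% → the internal panel
Basic research: the internal panel 81/433 = 18.7%, the 2024 panel 15/263 = 5.7% → the internal panel
Overall: the internal panel 237/637 = 37.2%, the 2024 panel 112/407 = 27.5% → the internal panel
The internal panel wins overall and in every proposal group — no reversal.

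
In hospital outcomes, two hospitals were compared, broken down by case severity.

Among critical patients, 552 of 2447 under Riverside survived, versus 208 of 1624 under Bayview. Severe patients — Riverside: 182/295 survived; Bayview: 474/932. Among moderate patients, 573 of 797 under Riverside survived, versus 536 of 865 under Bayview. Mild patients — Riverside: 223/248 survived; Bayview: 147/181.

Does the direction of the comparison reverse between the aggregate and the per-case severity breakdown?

Critical: Riverside 552/2447 = 22.6%, Bayview 208/1624 = 12.8% → Riverside
Severe: Riverside 182/295 = 61.7%, Bayview 474/932 = 50.9% → Riverside
Moderate: Riverside 573/797 = 71.9%, Bayview 536/865 = 62.0% → Riverside
Mild: Riverside 223/248 = 89.9%, Bayview 147/181 = 81.2% → Riverside
Overall: Riverside 1530/3787 = 40.4%, Bayview 1365/3602 = 37.9% → Riverside
Riverside wins overall and in every case group — no reversal.

No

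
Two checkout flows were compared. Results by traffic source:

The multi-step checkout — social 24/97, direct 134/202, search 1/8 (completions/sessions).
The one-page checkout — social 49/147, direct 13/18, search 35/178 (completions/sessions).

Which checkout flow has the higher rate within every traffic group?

the one-page checkout

Social: the multi-step checkout 24/97 = 24.7%, the one-page checkout 49/147 = 33.3% → the one-page checkout
Direct: the multi-step checkout 134/202 = 66.3%, the one-page checkout 13/18 = 72.2% → the one-page checkout
Search: the multi-step checkout 1/8 = 12.5%, the one-page checkout 35/178 = 19.7% → the one-page checkout
The one-page checkout has the higher rate in all 3 groups.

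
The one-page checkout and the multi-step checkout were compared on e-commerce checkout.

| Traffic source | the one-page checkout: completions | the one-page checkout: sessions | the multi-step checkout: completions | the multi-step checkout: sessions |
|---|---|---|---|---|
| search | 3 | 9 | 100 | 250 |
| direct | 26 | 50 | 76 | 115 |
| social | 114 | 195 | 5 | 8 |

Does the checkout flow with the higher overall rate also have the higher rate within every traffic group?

No

Search: the one-page checkout 3/9 = 33.3%, the multi-step checkout 100/250 = 40.0% → the multi-step checkout
Direct: the one-page checkout 26/50 = 52.0%, the multi-step checkout 76/115 = 66.1% → the multi-step checkout
Social: the one-page checkout 114/195 = 58.5%, the multi-step checkout 5/8 = 62.5% → the multi-step checkout
Overall: the one-page checkout 143/254 = 56.3%, the multi-step checkout 181/373 = 48.5% → the one-page checkout
The multi-step checkout wins each traffic group but the one-page checkout wins overall — the comparison reverses. The multi-step checkout's sessions skew toward search, which has a lower base rate.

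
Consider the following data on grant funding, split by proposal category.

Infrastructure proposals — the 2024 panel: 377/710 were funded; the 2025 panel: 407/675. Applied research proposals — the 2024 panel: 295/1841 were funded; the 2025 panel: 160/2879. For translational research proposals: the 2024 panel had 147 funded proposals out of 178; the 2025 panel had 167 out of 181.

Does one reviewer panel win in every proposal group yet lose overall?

No

Infrastructure: the 2024 panel 377/710 = 53.1%, the 2025 panel 407/675 = 60.3% → the 2025 panel
Applied research: the 2024 panel 295/1841 = 16.0%, the 2025 panel 160/2879 = 5.6% → the 2024 panel
Translational research: the 2024 panel 147/178 = 82.6%, the 2025 panel 167/181 = 92.3% → the 2025 panel
Overall: the 2024 panel 819/2729 = 30.0%, the 2025 panel 734/3735 = 19.7% → the 2024 panel
Neither sweeps: the 2024 panel wins 1 of 3 groups, the 2025 panel wins 2. The 2024 panel wins overall but not every group — no Simpson reversal.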